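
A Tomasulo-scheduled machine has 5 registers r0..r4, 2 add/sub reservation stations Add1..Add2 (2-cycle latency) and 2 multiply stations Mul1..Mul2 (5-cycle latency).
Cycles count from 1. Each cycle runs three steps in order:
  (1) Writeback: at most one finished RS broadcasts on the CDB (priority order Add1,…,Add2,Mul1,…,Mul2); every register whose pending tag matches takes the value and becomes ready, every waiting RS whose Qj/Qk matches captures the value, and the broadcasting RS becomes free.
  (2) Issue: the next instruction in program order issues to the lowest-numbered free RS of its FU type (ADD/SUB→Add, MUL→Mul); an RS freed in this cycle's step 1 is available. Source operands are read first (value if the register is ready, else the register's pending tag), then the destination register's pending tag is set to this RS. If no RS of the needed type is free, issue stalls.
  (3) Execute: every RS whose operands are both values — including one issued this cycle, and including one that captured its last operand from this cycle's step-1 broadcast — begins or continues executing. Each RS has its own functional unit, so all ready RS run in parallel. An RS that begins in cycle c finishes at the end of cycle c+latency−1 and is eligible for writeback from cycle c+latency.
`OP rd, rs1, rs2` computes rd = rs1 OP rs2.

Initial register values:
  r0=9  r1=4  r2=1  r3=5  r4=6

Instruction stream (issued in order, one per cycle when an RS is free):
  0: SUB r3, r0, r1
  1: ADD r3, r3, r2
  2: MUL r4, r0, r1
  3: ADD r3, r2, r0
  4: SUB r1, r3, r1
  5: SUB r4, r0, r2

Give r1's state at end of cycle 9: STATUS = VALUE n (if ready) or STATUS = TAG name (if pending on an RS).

STATUS = VALUE 6

  c1: issue SUB r3<-Add1  regs: r0:9,r1:4,r2:1,r3:Add1,r4:6
  c2: issue ADD r3<-Add2  regs: r0:9,r1:4,r2:1,r3:Add2,r4:6
  c3: CDB Add1=5; issue MUL r4<-Mul1  regs: r0:9,r1:4,r2:1,r3:Add2,r4:Mul1
  c4: issue ADD r3<-Add1  regs: r0:9,r1:4,r2:1,r3:Add1,r4:Mul1
  c5: CDB Add2=6; issue SUB r1<-Add2  regs: r0:9,r1:Add2,r2:1,r3:Add1,r4:Mul1
  c6: CDB Add1=10; issue SUB r4<-Add1  regs: r0:9,r1:Add2,r2:1,r3:10,r4:Add1
  c7: -  regs: r0:9,r1:Add2,r2:1,r3:10,r4:Add1
  c8: CDB Add1=8  regs: r0:9,r1:Add2,r2:1,r3:10,r4:8
  c9: CDB Add2=6  regs: r0:9,r1:6,r2:1,r3:10,r4:8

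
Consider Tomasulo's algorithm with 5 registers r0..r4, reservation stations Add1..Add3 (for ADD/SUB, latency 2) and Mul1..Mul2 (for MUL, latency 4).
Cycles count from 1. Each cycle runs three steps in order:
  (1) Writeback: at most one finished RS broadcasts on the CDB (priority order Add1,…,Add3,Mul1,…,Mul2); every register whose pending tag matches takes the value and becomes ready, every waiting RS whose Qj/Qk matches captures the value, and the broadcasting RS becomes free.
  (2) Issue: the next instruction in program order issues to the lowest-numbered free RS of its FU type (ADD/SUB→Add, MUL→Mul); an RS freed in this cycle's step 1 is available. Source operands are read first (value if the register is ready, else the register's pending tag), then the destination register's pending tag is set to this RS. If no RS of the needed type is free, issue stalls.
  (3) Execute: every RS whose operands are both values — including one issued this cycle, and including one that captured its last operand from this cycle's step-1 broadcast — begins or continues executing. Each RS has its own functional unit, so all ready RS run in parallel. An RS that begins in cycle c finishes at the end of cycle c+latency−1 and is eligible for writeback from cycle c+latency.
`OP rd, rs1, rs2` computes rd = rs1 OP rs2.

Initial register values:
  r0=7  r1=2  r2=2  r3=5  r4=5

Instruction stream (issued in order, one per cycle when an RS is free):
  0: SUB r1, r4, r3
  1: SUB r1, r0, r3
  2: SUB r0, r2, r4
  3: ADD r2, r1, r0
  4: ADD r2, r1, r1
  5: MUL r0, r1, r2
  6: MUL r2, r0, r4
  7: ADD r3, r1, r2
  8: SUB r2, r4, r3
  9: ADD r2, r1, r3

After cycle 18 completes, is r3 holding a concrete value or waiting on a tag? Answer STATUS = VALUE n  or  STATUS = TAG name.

  c1: issue SUB r1<-Add1  regs: r0:7,r1:Add1,r2:2,r3:5,r4:5
  c2: issue SUB r1<-Add2  regs: r0:7,r1:Add2,r2:2,r3:5,r4:5
  c3: CDB Add1=0; issue SUB r0<-Add1  regs: r0:Add1,r1:Add2,r2:2,r3:5,r4:5
  c4: CDB Add2=2; issue ADD r2<-Add2  regs: r0:Add1,r1:2,r2:Add2,r3:5,r4:5
  c5: CDB Add1=-3; issue ADD r2<-Add1  regs: r0:-3,r1:2,r2:Add1,r3:5,r4:5
  c6: issue MUL r0<-Mul1  regs: r0:Mul1,r1:2,r2:Add1,r3:5,r4:5
  c7: CDB Add1=4; issue MUL r2<-Mul2  regs: r0:Mul1,r1:2,r2:Mul2,r3:5,r4:5
  c8: CDB Add2=-1; issue ADD r3<-Add1  regs: r0:Mul1,r1:2,r2:Mul2,r3:Add1,r4:5
  c9: issue SUB r2<-Add2  regs: r0:Mul1,r1:2,r2:Add2,r3:Add1,r4:5
  c10: issue ADD r2<-Add3  regs: r0:Mul1,r1:2,r2:Add3,r3:Add1,r4:5
  c11: CDB Mul1=8  regs: r0:8,r1:2,r2:Add3,r3:Add1,r4:5
  c12: -  regs: r0:8,r1:2,r2:Add3,r3:Add1,r4:5
  c13: -  regs: r0:8,r1:2,r2:Add3,r3:Add1,r4:5
  c14: -  regs: r0:8,r1:2,r2:Add3,r3:Add1,r4:5
  c15: CDB Mul2=40  regs: r0:8,r1:2,r2:Add3,r3:Add1,r4:5
  c16: -  regs: r0:8,r1:2,r2:Add3,r3:Add1,r4:5
  c17: CDB Add1=42  regs: r0:8,r1:2,r2:Add3,r3:42,r4:5
  c18: -  regs: r0:8,r1:2,r2:Add3,r3:42,r4:5

STATUS = VALUE 42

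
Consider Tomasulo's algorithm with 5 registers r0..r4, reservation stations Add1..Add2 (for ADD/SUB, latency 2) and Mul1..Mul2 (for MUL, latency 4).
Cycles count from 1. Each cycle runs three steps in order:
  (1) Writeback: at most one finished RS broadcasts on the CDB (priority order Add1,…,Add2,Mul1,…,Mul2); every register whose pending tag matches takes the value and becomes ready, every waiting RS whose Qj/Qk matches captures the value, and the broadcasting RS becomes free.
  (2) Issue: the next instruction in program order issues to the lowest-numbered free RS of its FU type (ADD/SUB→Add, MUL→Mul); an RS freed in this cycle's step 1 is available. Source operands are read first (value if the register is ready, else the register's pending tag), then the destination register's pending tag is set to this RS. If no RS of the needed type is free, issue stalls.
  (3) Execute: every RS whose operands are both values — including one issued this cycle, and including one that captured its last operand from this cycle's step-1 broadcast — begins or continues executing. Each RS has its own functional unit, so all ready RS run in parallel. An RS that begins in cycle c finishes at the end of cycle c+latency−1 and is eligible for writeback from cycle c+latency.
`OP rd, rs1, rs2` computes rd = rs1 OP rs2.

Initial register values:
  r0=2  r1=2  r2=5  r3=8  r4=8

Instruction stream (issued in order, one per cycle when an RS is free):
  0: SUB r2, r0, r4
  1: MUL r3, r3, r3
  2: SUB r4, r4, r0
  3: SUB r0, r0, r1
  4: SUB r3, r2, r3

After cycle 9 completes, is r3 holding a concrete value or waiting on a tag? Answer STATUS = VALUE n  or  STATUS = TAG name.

STATUS = VALUE -70

  c1: issue SUB r2<-Add1  regs: r0:2,r1:2,r2:Add1,r3:8,r4:8
  c2: issue MUL r3<-Mul1  regs: r0:2,r1:2,r2:Add1,r3:Mul1,r4:8
  c3: CDB Add1=-6; issue SUB r4<-Add1  regs: r0:2,r1:2,r2:-6,r3:Mul1,r4:Add1
  c4: issue SUB r0<-Add2  regs: r0:Add2,r1:2,r2:-6,r3:Mul1,r4:Add1
  c5: CDB Add1=6; issue SUB r3<-Add1  regs: r0:Add2,r1:2,r2:-6,r3:Add1,r4:6
  c6: CDB Add2=0  regs: r0:0,r1:2,r2:-6,r3:Add1,r4:6
  c7: CDB Mul1=64  regs: r0:0,r1:2,r2:-6,r3:Add1,r4:6
  c8: -  regs: r0:0,r1:2,r2:-6,r3:Add1,r4:6
  c9: CDB Add1=-70  regs: r0:0,r1:2,r2:-6,r3:-70,r4:6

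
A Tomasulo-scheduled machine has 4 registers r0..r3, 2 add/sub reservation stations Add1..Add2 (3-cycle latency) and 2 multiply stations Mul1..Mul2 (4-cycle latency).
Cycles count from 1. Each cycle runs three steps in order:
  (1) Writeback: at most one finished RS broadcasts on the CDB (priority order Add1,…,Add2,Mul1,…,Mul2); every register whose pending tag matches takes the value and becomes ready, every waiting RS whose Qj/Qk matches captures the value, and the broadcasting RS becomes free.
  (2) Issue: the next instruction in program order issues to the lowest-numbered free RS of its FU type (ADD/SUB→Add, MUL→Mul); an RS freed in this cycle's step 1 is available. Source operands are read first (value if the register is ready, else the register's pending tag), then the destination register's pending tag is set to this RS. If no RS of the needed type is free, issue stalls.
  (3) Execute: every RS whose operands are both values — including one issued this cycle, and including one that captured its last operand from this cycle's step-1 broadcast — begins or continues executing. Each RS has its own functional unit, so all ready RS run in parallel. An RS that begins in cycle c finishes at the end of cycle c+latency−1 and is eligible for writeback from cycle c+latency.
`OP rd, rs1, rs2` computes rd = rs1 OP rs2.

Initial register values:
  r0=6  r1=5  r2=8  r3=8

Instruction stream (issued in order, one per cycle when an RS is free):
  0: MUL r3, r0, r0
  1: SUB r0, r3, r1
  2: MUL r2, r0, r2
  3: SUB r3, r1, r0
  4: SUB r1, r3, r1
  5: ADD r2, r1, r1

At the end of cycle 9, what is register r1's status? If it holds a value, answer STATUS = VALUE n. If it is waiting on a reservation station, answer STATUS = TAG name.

c1: issue MUL r3<-Mul1 | r0:6,r1:5,r2:8,r3:Mul1
c2: issue SUB r0<-Add1 | r0:Add1,r1:5,r2:8,r3:Mul1
c3: issue MUL r2<-Mul2 | r0:Add1,r1:5,r2:Mul2,r3:Mul1
c4: issue SUB r3<-Add2 | r0:Add1,r1:5,r2:Mul2,r3:Add2
c5: CDB Mul1=36; stall | r0:Add1,r1:5,r2:Mul2,r3:Add2
c6: stall | r0:Add1,r1:5,r2:Mul2,r3:Add2
c7: stall | r0:Add1,r1:5,r2:Mul2,r3:Add2
c8: CDB Add1=31; issue SUB r1<-Add1 | r0:31,r1:Add1,r2:Mul2,r3:Add2
c9: stall | r0:31,r1:Add1,r2:Mul2,r3:Add2

STATUS = TAG Add1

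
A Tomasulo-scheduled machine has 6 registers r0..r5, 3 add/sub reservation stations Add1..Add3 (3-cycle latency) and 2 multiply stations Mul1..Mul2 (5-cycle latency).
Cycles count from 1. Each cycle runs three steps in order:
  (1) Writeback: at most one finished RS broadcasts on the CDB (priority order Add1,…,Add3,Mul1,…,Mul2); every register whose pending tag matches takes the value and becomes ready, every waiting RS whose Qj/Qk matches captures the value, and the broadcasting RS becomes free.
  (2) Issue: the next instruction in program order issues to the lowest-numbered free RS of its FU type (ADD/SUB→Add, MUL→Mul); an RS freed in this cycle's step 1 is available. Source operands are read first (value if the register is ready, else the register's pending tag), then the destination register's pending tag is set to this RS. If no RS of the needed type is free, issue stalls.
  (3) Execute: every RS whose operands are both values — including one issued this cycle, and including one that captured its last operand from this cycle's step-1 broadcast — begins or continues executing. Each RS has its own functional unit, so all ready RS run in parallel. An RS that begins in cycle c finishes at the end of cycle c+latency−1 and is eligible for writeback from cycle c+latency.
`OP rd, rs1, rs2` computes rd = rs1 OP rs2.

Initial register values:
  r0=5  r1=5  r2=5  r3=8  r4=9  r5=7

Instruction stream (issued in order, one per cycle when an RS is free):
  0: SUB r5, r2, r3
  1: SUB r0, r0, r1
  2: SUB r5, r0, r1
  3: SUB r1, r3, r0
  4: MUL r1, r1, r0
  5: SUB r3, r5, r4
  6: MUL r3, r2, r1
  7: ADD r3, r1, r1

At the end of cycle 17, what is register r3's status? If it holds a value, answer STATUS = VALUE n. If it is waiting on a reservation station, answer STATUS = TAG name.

STATUS = VALUE 0

cycle 1: issue SUB r5<-Add1 // r0:5,r1:5,r2:5,r3:8,r4:9,r5:Add1
cycle 2: issue SUB r0<-Add2 // r0:Add2,r1:5,r2:5,r3:8,r4:9,r5:Add1
cycle 3: issue SUB r5<-Add3 // r0:Add2,r1:5,r2:5,r3:8,r4:9,r5:Add3
cycle 4: CDB Add1=-3; issue SUB r1<-Add1 // r0:Add2,r1:Add1,r2:5,r3:8,r4:9,r5:Add3
cycle 5: CDB Add2=0; issue MUL r1<-Mul1 // r0:0,r1:Mul1,r2:5,r3:8,r4:9,r5:Add3
cycle 6: issue SUB r3<-Add2 // r0:0,r1:Mul1,r2:5,r3:Add2,r4:9,r5:Add3
cycle 7: issue MUL r3<-Mul2 // r0:0,r1:Mul1,r2:5,r3:Mul2,r4:9,r5:Add3
cycle 8: CDB Add1=8; issue ADD r3<-Add1 // r0:0,r1:Mul1,r2:5,r3:Add1,r4:9,r5:Add3
cycle 9: CDB Add3=-5 // r0:0,r1:Mul1,r2:5,r3:Add1,r4:9,r5:-5
cycle 10: - // r0:0,r1:Mul1,r2:5,r3:Add1,r4:9,r5:-5
cycle 11: - // r0:0,r1:Mul1,r2:5,r3:Add1,r4:9,r5:-5
cycle 12: CDB Add2=-14 // r0:0,r1:Mul1,r2:5,r3:Add1,r4:9,r5:-5
cycle 13: CDB Mul1=0 // r0:0,r1:0,r2:5,r3:Add1,r4:9,r5:-5
cycle 14: - // r0:0,r1:0,r2:5,r3:Add1,r4:9,r5:-5
cycle 15: - // r0:0,r1:0,r2:5,r3:Add1,r4:9,r5:-5
cycle 16: CDB Add1=0 // r0:0,r1:0,r2:5,r3:0,r4:9,r5:-5
cycle 17: - // r0:0,r1:0,r2:5,r3:0,r4:9,r5:-5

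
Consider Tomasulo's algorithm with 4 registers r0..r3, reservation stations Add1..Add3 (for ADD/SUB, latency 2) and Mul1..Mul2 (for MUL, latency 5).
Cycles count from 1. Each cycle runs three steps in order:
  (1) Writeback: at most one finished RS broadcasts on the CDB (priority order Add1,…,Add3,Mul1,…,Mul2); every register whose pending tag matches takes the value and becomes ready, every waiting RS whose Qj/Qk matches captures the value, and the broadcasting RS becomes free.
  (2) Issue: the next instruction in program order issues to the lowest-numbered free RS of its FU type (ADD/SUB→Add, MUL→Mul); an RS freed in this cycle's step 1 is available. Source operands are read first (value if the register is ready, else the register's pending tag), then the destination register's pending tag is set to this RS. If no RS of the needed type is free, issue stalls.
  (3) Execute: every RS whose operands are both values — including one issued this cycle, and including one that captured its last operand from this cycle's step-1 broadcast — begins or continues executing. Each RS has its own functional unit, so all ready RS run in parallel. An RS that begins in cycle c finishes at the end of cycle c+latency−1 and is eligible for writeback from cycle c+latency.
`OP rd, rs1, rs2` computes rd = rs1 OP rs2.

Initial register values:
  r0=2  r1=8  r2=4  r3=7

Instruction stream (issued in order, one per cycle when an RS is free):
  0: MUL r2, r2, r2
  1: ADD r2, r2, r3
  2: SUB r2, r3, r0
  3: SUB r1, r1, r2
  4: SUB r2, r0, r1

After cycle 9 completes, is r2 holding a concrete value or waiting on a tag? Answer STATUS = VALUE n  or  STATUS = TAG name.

  c1: issue MUL r2<-Mul1  regs: r0:2,r1:8,r2:Mul1,r3:7
  c2: issue ADD r2<-Add1  regs: r0:2,r1:8,r2:Add1,r3:7
  c3: issue SUB r2<-Add2  regs: r0:2,r1:8,r2:Add2,r3:7
  c4: issue SUB r1<-Add3  regs: r0:2,r1:Add3,r2:Add2,r3:7
  c5: CDB Add2=5; issue SUB r2<-Add2  regs: r0:2,r1:Add3,r2:Add2,r3:7
  c6: CDB Mul1=16  regs: r0:2,r1:Add3,r2:Add2,r3:7
  c7: CDB Add3=3  regs: r0:2,r1:3,r2:Add2,r3:7
  c8: CDB Add1=23  regs: r0:2,r1:3,r2:Add2,r3:7
  c9: CDB Add2=-1  regs: r0:2,r1:3,r2:-1,r3:7

STATUS = VALUE -1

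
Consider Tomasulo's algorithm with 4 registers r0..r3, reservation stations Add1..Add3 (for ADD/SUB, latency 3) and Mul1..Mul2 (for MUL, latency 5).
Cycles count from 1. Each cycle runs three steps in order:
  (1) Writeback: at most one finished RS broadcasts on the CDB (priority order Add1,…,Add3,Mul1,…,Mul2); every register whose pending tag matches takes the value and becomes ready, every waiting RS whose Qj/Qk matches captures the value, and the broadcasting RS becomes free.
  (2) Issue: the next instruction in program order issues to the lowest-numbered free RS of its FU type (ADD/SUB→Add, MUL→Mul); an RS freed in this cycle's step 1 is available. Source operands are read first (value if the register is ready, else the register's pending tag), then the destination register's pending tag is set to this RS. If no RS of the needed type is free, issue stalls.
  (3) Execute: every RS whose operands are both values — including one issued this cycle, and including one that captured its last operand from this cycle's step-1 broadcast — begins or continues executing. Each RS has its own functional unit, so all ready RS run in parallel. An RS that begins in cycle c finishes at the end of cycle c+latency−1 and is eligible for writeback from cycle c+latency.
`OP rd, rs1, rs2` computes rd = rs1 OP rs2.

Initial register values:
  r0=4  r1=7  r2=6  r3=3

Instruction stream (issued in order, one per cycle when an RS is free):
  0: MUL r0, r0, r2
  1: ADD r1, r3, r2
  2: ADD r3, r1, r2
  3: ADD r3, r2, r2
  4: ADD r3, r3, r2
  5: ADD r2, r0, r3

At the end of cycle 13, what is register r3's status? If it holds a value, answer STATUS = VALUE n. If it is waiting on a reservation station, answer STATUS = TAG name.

c1: issue MUL r0<-Mul1 | r0:Mul1,r1:7,r2:6,r3:3
c2: issue ADD r1<-Add1 | r0:Mul1,r1:Add1,r2:6,r3:3
c3: issue ADD r3<-Add2 | r0:Mul1,r1:Add1,r2:6,r3:Add2
c4: issue ADD r3<-Add3 | r0:Mul1,r1:Add1,r2:6,r3:Add3
c5: CDB Add1=9; issue ADD r3<-Add1 | r0:Mul1,r1:9,r2:6,r3:Add1
c6: CDB Mul1=24; stall | r0:24,r1:9,r2:6,r3:Add1
c7: CDB Add3=12; issue ADD r2<-Add3 | r0:24,r1:9,r2:Add3,r3:Add1
c8: CDB Add2=15 | r0:24,r1:9,r2:Add3,r3:Add1
c9: - | r0:24,r1:9,r2:Add3,r3:Add1
c10: CDB Add1=18 | r0:24,r1:9,r2:Add3,r3:18
c11: - | r0:24,r1:9,r2:Add3,r3:18
c12: - | r0:24,r1:9,r2:Add3,r3:18
c13: CDB Add3=42 | r0:24,r1:9,r2:42,r3:18

STATUS = VALUE 18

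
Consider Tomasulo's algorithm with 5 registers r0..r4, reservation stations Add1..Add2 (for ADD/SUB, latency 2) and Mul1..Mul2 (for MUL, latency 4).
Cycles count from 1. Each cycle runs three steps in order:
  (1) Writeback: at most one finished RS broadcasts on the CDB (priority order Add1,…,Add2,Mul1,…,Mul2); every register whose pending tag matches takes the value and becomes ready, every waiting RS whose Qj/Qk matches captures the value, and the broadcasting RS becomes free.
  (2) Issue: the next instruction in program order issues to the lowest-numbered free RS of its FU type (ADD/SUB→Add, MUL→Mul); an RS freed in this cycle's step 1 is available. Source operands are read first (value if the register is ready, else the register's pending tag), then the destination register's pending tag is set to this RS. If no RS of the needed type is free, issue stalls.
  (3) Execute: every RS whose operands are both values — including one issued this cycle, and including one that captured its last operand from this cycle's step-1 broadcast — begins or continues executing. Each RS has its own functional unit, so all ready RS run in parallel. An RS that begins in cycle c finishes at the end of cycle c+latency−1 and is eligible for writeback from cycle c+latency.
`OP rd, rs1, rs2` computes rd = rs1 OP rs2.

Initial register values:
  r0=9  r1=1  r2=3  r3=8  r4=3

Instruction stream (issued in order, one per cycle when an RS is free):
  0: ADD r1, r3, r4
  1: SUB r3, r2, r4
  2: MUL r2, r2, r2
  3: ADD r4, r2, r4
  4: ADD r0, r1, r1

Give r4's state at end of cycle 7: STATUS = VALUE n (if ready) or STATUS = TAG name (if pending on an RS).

STATUS = TAG Add1

c1: issue ADD r1<-Add1 | r0:9,r1:Add1,r2:3,r3:8,r4:3
c2: issue SUB r3<-Add2 | r0:9,r1:Add1,r2:3,r3:Add2,r4:3
c3: CDB Add1=11; issue MUL r2<-Mul1 | r0:9,r1:11,r2:Mul1,r3:Add2,r4:3
c4: CDB Add2=0; issue ADD r4<-Add1 | r0:9,r1:11,r2:Mul1,r3:0,r4:Add1
c5: issue ADD r0<-Add2 | r0:Add2,r1:11,r2:Mul1,r3:0,r4:Add1
c6: - | r0:Add2,r1:11,r2:Mul1,r3:0,r4:Add1
c7: CDB Add2=22 | r0:22,r1:11,r2:Mul1,r3:0,r4:Add1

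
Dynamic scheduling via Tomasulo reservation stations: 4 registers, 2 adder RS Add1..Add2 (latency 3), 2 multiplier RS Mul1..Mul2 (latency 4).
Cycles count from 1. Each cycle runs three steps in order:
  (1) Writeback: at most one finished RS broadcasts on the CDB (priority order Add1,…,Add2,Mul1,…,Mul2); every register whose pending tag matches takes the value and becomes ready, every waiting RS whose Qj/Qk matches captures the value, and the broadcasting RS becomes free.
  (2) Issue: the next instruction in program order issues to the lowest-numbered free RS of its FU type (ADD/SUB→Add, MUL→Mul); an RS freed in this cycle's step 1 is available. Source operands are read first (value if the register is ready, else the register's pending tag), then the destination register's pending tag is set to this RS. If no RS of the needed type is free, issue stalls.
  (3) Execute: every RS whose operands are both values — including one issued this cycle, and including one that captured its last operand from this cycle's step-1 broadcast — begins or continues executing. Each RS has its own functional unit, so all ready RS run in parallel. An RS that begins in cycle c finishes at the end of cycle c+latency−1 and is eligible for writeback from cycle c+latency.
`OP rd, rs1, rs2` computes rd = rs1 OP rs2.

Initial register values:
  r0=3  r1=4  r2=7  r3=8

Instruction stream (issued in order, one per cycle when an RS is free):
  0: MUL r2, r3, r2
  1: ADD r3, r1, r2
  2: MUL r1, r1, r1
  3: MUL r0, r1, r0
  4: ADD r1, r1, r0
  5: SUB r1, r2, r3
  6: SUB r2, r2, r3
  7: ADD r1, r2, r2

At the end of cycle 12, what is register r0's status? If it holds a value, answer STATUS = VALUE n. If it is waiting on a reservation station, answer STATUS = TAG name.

STATUS = VALUE 48

  c1: issue MUL r2<-Mul1  regs: r0:3,r1:4,r2:Mul1,r3:8
  c2: issue ADD r3<-Add1  regs: r0:3,r1:4,r2:Mul1,r3:Add1
  c3: issue MUL r1<-Mul2  regs: r0:3,r1:Mul2,r2:Mul1,r3:Add1
  c4: stall  regs: r0:3,r1:Mul2,r2:Mul1,r3:Add1
  c5: CDB Mul1=56; issue MUL r0<-Mul1  regs: r0:Mul1,r1:Mul2,r2:56,r3:Add1
  c6: issue ADD r1<-Add2  regs: r0:Mul1,r1:Add2,r2:56,r3:Add1
  c7: CDB Mul2=16; stall  regs: r0:Mul1,r1:Add2,r2:56,r3:Add1
  c8: CDB Add1=60; issue SUB r1<-Add1  regs: r0:Mul1,r1:Add1,r2:56,r3:60
  c9: stall  regs: r0:Mul1,r1:Add1,r2:56,r3:60
  c10: stall  regs: r0:Mul1,r1:Add1,r2:56,r3:60
  c11: CDB Add1=-4; issue SUB r2<-Add1  regs: r0:Mul1,r1:-4,r2:Add1,r3:60
  c12: CDB Mul1=48; stall  regs: r0:48,r1:-4,r2:Add1,r3:60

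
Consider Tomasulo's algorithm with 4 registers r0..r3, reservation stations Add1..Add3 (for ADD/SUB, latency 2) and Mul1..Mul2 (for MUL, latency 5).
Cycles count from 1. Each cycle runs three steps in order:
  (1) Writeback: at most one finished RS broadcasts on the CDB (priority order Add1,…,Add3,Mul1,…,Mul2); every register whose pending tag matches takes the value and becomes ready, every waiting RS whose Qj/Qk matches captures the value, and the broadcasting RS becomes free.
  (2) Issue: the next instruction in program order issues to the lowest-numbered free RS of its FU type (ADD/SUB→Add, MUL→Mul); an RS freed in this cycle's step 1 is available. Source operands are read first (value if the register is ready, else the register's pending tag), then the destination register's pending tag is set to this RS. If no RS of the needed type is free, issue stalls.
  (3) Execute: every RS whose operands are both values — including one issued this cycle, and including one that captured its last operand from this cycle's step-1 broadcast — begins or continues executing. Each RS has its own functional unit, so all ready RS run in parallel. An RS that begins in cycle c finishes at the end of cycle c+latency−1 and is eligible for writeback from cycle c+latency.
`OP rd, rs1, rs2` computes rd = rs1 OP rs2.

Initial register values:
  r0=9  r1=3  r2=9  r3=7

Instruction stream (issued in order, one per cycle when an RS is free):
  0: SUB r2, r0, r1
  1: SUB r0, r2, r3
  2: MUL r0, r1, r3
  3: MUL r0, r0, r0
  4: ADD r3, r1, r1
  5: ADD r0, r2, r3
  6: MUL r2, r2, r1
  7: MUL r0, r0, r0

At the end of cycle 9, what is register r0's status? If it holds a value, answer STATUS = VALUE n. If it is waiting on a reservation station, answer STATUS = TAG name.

c1: issue SUB r2<-Add1 | r0:9,r1:3,r2:Add1,r3:7
c2: issue SUB r0<-Add2 | r0:Add2,r1:3,r2:Add1,r3:7
c3: CDB Add1=6; issue MUL r0<-Mul1 | r0:Mul1,r1:3,r2:6,r3:7
c4: issue MUL r0<-Mul2 | r0:Mul2,r1:3,r2:6,r3:7
c5: CDB Add2=-1; issue ADD r3<-Add1 | r0:Mul2,r1:3,r2:6,r3:Add1
c6: issue ADD r0<-Add2 | r0:Add2,r1:3,r2:6,r3:Add1
c7: CDB Add1=6; stall | r0:Add2,r1:3,r2:6,r3:6
c8: CDB Mul1=21; issue MUL r2<-Mul1 | r0:Add2,r1:3,r2:Mul1,r3:6
c9: CDB Add2=12; stall | r0:12,r1:3,r2:Mul1,r3:6

STATUS = VALUE 12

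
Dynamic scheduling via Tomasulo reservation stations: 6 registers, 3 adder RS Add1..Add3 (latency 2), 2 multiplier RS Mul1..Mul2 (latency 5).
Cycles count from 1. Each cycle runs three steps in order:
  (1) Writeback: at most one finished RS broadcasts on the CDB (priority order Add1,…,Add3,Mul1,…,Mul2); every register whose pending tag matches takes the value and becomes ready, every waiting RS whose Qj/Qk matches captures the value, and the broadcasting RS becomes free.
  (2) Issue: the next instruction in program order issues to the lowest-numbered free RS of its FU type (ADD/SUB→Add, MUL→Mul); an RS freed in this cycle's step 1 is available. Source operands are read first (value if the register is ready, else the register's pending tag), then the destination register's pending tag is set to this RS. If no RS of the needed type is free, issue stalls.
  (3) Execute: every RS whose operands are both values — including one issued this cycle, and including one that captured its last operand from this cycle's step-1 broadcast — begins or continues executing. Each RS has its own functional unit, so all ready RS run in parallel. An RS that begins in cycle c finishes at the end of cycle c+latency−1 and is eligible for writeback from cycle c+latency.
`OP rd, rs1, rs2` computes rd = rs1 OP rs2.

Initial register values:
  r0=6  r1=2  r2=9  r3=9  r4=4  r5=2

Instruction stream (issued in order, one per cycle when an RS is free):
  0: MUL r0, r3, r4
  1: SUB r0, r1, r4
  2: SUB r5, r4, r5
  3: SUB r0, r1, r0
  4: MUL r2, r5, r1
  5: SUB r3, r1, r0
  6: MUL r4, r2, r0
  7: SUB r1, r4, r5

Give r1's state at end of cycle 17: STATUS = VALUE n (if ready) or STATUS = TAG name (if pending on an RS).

STATUS = VALUE 14

cycle 1: issue MUL r0<-Mul1 // r0:Mul1,r1:2,r2:9,r3:9,r4:4,r5:2
cycle 2: issue SUB r0<-Add1 // r0:Add1,r1:2,r2:9,r3:9,r4:4,r5:2
cycle 3: issue SUB r5<-Add2 // r0:Add1,r1:2,r2:9,r3:9,r4:4,r5:Add2
cycle 4: CDB Add1=-2; issue SUB r0<-Add1 // r0:Add1,r1:2,r2:9,r3:9,r4:4,r5:Add2
cycle 5: CDB Add2=2; issue MUL r2<-Mul2 // r0:Add1,r1:2,r2:Mul2,r3:9,r4:4,r5:2
cycle 6: CDB Add1=4; issue SUB r3<-Add1 // r0:4,r1:2,r2:Mul2,r3:Add1,r4:4,r5:2
cycle 7: CDB Mul1=36; issue MUL r4<-Mul1 // r0:4,r1:2,r2:Mul2,r3:Add1,r4:Mul1,r5:2
cycle 8: CDB Add1=-2; issue SUB r1<-Add1 // r0:4,r1:Add1,r2:Mul2,r3:-2,r4:Mul1,r5:2
cycle 9: - // r0:4,r1:Add1,r2:Mul2,r3:-2,r4:Mul1,r5:2
cycle 10: CDB Mul2=4 // r0:4,r1:Add1,r2:4,r3:-2,r4:Mul1,r5:2
cycle 11: - // r0:4,r1:Add1,r2:4,r3:-2,r4:Mul1,r5:2
cycle 12: - // r0:4,r1:Add1,r2:4,r3:-2,r4:Mul1,r5:2
cycle 13: - // r0:4,r1:Add1,r2:4,r3:-2,r4:Mul1,r5:2
cycle 14: - // r0:4,r1:Add1,r2:4,r3:-2,r4:Mul1,r5:2
cycle 15: CDB Mul1=16 // r0:4,r1:Add1,r2:4,r3:-2,r4:16,r5:2
cycle 16: - // r0:4,r1:Add1,r2:4,r3:-2,r4:16,r5:2
cycle 17: CDB Add1=14 // r0:4,r1:14,r2:4,r3:-2,r4:16,r5:2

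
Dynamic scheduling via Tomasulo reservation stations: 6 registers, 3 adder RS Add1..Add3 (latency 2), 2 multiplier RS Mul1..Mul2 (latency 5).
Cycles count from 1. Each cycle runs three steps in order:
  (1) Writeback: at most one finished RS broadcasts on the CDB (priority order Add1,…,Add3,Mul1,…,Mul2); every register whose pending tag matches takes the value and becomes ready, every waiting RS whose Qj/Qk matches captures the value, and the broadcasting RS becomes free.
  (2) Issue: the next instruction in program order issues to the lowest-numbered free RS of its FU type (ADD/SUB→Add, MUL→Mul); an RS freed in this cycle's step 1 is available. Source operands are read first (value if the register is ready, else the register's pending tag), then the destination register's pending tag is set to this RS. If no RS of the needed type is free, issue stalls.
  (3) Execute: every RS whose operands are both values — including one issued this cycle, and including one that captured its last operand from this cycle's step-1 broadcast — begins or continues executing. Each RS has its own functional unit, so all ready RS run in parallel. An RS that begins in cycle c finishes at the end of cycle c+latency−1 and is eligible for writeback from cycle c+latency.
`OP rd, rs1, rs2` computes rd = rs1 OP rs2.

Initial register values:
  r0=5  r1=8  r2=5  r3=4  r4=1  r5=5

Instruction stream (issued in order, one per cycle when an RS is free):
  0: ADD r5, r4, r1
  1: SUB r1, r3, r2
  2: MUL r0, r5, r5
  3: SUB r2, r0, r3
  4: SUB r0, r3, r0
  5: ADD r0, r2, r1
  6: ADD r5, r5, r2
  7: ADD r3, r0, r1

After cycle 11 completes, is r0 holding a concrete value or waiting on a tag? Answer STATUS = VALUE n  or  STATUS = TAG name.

cycle 1: issue ADD r5<-Add1 // r0:5,r1:8,r2:5,r3:4,r4:1,r5:Add1
cycle 2: issue SUB r1<-Add2 // r0:5,r1:Add2,r2:5,r3:4,r4:1,r5:Add1
cycle 3: CDB Add1=9; issue MUL r0<-Mul1 // r0:Mul1,r1:Add2,r2:5,r3:4,r4:1,r5:9
cycle 4: CDB Add2=-1; issue SUB r2<-Add1 // r0:Mul1,r1:-1,r2:Add1,r3:4,r4:1,r5:9
cycle 5: issue SUB r0<-Add2 // r0:Add2,r1:-1,r2:Add1,r3:4,r4:1,r5:9
cycle 6: issue ADD r0<-Add3 // r0:Add3,r1:-1,r2:Add1,r3:4,r4:1,r5:9
cycle 7: stall // r0:Add3,r1:-1,r2:Add1,r3:4,r4:1,r5:9
cycle 8: CDB Mul1=81; stall // r0:Add3,r1:-1,r2:Add1,r3:4,r4:1,r5:9
cycle 9: stall // r0:Add3,r1:-1,r2:Add1,r3:4,r4:1,r5:9
cycle 10: CDB Add1=77; issue ADD r5<-Add1 // r0:Add3,r1:-1,r2:77,r3:4,r4:1,r5:Add1
cycle 11: CDB Add2=-77; issue ADD r3<-Add2 // r0:Add3,r1:-1,r2:77,r3:Add2,r4:1,r5:Add1

STATUS = TAG Add3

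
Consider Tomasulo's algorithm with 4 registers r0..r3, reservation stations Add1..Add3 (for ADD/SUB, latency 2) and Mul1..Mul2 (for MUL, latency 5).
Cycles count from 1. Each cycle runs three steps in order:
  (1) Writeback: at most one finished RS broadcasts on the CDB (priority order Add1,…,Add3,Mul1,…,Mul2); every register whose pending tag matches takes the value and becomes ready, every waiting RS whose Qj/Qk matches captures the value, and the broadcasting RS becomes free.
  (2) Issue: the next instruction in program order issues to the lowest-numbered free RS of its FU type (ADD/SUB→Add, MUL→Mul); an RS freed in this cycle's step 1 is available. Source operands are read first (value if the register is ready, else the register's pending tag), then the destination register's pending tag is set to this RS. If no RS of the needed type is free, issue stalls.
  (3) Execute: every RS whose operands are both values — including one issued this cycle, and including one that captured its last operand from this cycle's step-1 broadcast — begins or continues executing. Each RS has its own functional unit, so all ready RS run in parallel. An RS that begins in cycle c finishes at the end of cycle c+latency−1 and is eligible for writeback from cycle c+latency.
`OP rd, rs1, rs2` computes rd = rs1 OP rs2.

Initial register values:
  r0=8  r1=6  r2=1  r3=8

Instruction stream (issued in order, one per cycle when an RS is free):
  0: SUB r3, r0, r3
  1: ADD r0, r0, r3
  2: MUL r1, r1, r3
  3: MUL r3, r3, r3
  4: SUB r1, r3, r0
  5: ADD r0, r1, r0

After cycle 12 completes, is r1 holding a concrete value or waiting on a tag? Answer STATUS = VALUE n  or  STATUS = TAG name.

c1: issue SUB r3<-Add1 | r0:8,r1:6,r2:1,r3:Add1
c2: issue ADD r0<-Add2 | r0:Add2,r1:6,r2:1,r3:Add1
c3: CDB Add1=0; issue MUL r1<-Mul1 | r0:Add2,r1:Mul1,r2:1,r3:0
c4: issue MUL r3<-Mul2 | r0:Add2,r1:Mul1,r2:1,r3:Mul2
c5: CDB Add2=8; issue SUB r1<-Add1 | r0:8,r1:Add1,r2:1,r3:Mul2
c6: issue ADD r0<-Add2 | r0:Add2,r1:Add1,r2:1,r3:Mul2
c7: - | r0:Add2,r1:Add1,r2:1,r3:Mul2
c8: CDB Mul1=0 | r0:Add2,r1:Add1,r2:1,r3:Mul2
c9: CDB Mul2=0 | r0:Add2,r1:Add1,r2:1,r3:0
c10: - | r0:Add2,r1:Add1,r2:1,r3:0
c11: CDB Add1=-8 | r0:Add2,r1:-8,r2:1,r3:0
c12: - | r0:Add2,r1:-8,r2:1,r3:0

STATUS = VALUE -8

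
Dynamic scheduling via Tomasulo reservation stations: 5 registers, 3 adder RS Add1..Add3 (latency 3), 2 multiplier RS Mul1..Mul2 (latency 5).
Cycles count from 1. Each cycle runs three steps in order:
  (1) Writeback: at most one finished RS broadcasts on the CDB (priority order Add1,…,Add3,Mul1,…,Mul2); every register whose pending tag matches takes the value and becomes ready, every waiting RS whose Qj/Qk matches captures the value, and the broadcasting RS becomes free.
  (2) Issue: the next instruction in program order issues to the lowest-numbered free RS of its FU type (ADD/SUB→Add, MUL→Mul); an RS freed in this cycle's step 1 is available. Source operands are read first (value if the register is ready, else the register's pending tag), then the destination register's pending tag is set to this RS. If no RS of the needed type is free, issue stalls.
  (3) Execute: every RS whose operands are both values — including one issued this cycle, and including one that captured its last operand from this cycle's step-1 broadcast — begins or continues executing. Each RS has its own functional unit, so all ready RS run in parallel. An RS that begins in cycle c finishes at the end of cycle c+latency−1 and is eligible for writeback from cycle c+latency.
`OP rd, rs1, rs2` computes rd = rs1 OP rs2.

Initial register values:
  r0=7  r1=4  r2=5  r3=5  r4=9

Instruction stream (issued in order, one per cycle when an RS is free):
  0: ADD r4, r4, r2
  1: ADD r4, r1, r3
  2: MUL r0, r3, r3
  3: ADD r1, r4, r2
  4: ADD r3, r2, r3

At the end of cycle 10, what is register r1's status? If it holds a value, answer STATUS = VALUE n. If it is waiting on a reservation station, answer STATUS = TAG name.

c1: issue ADD r4<-Add1 | r0:7,r1:4,r2:5,r3:5,r4:Add1
c2: issue ADD r4<-Add2 | r0:7,r1:4,r2:5,r3:5,r4:Add2
c3: issue MUL r0<-Mul1 | r0:Mul1,r1:4,r2:5,r3:5,r4:Add2
c4: CDB Add1=14; issue ADD r1<-Add1 | r0:Mul1,r1:Add1,r2:5,r3:5,r4:Add2
c5: CDB Add2=9; issue ADD r3<-Add2 | r0:Mul1,r1:Add1,r2:5,r3:Add2,r4:9
c6: - | r0:Mul1,r1:Add1,r2:5,r3:Add2,r4:9
c7: - | r0:Mul1,r1:Add1,r2:5,r3:Add2,r4:9
c8: CDB Add1=14 | r0:Mul1,r1:14,r2:5,r3:Add2,r4:9
c9: CDB Add2=10 | r0:Mul1,r1:14,r2:5,r3:10,r4:9
c10: CDB Mul1=25 | r0:25,r1:14,r2:5,r3:10,r4:9

STATUS = VALUE 14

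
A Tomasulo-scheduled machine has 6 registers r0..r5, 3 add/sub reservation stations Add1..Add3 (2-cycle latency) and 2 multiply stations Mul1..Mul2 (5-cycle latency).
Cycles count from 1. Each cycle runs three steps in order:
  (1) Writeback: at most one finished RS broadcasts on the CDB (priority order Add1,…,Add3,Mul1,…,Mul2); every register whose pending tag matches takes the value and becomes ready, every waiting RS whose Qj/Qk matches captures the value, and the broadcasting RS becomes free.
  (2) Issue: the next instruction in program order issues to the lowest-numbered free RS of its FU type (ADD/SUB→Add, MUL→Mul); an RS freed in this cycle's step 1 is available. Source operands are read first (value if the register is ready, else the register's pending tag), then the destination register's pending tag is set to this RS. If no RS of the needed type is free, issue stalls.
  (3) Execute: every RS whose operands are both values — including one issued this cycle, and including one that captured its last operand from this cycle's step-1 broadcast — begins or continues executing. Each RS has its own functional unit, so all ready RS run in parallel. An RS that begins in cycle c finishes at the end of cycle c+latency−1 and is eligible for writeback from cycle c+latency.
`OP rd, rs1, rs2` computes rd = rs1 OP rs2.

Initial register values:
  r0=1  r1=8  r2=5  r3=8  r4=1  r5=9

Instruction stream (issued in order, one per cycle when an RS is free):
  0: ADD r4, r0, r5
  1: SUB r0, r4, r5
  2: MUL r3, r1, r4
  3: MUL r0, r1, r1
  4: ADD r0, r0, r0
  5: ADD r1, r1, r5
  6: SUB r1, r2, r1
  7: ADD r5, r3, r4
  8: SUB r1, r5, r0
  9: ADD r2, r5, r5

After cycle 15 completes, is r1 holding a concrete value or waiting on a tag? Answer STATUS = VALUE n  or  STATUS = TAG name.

STATUS = TAG Add3

  c1: issue ADD r4<-Add1  regs: r0:1,r1:8,r2:5,r3:8,r4:Add1,r5:9
  c2: issue SUB r0<-Add2  regs: r0:Add2,r1:8,r2:5,r3:8,r4:Add1,r5:9
  c3: CDB Add1=10; issue MUL r3<-Mul1  regs: r0:Add2,r1:8,r2:5,r3:Mul1,r4:10,r5:9
  c4: issue MUL r0<-Mul2  regs: r0:Mul2,r1:8,r2:5,r3:Mul1,r4:10,r5:9
  c5: CDB Add2=1; issue ADD r0<-Add1  regs: r0:Add1,r1:8,r2:5,r3:Mul1,r4:10,r5:9
  c6: issue ADD r1<-Add2  regs: r0:Add1,r1:Add2,r2:5,r3:Mul1,r4:10,r5:9
  c7: issue SUB r1<-Add3  regs: r0:Add1,r1:Add3,r2:5,r3:Mul1,r4:10,r5:9
  c8: CDB Add2=17; issue ADD r5<-Add2  regs: r0:Add1,r1:Add3,r2:5,r3:Mul1,r4:10,r5:Add2
  c9: CDB Mul1=80; stall  regs: r0:Add1,r1:Add3,r2:5,r3:80,r4:10,r5:Add2
  c10: CDB Add3=-12; issue SUB r1<-Add3  regs: r0:Add1,r1:Add3,r2:5,r3:80,r4:10,r5:Add2
  c11: CDB Add2=90; issue ADD r2<-Add2  regs: r0:Add1,r1:Add3,r2:Add2,r3:80,r4:10,r5:90
  c12: CDB Mul2=64  regs: r0:Add1,r1:Add3,r2:Add2,r3:80,r4:10,r5:90
  c13: CDB Add2=180  regs: r0:Add1,r1:Add3,r2:180,r3:80,r4:10,r5:90
  c14: CDB Add1=128  regs: r0:128,r1:Add3,r2:180,r3:80,r4:10,r5:90
  c15: -  regs: r0:128,r1:Add3,r2:180,r3:80,r4:10,r5:90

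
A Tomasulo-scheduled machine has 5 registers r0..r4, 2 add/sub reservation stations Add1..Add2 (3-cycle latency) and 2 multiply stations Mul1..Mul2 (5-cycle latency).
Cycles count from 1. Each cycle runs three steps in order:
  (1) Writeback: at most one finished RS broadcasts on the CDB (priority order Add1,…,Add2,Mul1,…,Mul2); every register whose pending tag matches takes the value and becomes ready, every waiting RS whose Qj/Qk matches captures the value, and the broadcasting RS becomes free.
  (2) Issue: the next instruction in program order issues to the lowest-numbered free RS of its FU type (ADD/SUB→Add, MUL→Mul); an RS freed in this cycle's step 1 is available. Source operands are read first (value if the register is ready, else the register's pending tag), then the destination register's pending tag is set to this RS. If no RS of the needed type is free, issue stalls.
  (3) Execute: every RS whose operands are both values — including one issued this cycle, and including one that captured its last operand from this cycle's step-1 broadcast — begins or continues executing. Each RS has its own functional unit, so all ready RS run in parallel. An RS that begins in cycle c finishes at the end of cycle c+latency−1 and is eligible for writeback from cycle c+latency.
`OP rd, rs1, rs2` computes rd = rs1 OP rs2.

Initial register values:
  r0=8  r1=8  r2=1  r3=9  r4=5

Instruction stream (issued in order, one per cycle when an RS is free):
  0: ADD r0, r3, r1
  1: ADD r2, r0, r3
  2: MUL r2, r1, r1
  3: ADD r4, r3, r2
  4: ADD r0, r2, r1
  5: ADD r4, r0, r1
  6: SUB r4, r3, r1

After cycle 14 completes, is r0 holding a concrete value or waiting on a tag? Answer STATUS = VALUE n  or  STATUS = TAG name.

  c1: issue ADD r0<-Add1  regs: r0:Add1,r1:8,r2:1,r3:9,r4:5
  c2: issue ADD r2<-Add2  regs: r0:Add1,r1:8,r2:Add2,r3:9,r4:5
  c3: issue MUL r2<-Mul1  regs: r0:Add1,r1:8,r2:Mul1,r3:9,r4:5
  c4: CDB Add1=17; issue ADD r4<-Add1  regs: r0:17,r1:8,r2:Mul1,r3:9,r4:Add1
  c5: stall  regs: r0:17,r1:8,r2:Mul1,r3:9,r4:Add1
  c6: stall  regs: r0:17,r1:8,r2:Mul1,r3:9,r4:Add1
  c7: CDB Add2=26; issue ADD r0<-Add2  regs: r0:Add2,r1:8,r2:Mul1,r3:9,r4:Add1
  c8: CDB Mul1=64; stall  regs: r0:Add2,r1:8,r2:64,r3:9,r4:Add1
  c9: stall  regs: r0:Add2,r1:8,r2:64,r3:9,r4:Add1
  c10: stall  regs: r0:Add2,r1:8,r2:64,r3:9,r4:Add1
  c11: CDB Add1=73; issue ADD r4<-Add1  regs: r0:Add2,r1:8,r2:64,r3:9,r4:Add1
  c12: CDB Add2=72; issue SUB r4<-Add2  regs: r0:72,r1:8,r2:64,r3:9,r4:Add2
  c13: -  regs: r0:72,r1:8,r2:64,r3:9,r4:Add2
  c14: -  regs: r0:72,r1:8,r2:64,r3:9,r4:Add2

STATUS = VALUE 72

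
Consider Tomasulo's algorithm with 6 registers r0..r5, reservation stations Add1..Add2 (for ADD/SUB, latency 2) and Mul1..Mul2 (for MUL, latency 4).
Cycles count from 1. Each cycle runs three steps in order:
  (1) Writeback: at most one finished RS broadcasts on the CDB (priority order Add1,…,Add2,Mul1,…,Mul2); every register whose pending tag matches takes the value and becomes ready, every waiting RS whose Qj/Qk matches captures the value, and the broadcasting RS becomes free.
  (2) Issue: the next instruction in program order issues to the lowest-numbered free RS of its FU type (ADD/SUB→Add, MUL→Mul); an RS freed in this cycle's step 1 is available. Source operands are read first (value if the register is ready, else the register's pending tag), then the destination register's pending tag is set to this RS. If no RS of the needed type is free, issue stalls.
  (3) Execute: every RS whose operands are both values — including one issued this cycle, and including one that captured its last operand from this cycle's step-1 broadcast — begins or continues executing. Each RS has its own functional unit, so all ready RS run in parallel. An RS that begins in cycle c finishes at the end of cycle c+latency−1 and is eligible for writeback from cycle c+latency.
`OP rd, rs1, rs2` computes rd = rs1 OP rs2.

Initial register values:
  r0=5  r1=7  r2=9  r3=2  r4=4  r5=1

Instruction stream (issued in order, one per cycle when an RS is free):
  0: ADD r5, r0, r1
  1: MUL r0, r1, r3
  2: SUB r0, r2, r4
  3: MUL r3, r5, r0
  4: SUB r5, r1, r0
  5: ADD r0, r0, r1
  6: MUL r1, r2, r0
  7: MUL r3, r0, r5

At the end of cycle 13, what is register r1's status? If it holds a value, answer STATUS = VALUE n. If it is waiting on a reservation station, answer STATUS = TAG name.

c1: issue ADD r5<-Add1 | r0:5,r1:7,r2:9,r3:2,r4:4,r5:Add1
c2: issue MUL r0<-Mul1 | r0:Mul1,r1:7,r2:9,r3:2,r4:4,r5:Add1
c3: CDB Add1=12; issue SUB r0<-Add1 | r0:Add1,r1:7,r2:9,r3:2,r4:4,r5:12
c4: issue MUL r3<-Mul2 | r0:Add1,r1:7,r2:9,r3:Mul2,r4:4,r5:12
c5: CDB Add1=5; issue SUB r5<-Add1 | r0:5,r1:7,r2:9,r3:Mul2,r4:4,r5:Add1
c6: CDB Mul1=14; issue ADD r0<-Add2 | r0:Add2,r1:7,r2:9,r3:Mul2,r4:4,r5:Add1
c7: CDB Add1=2; issue MUL r1<-Mul1 | r0:Add2,r1:Mul1,r2:9,r3:Mul2,r4:4,r5:2
c8: CDB Add2=12; stall | r0:12,r1:Mul1,r2:9,r3:Mul2,r4:4,r5:2
c9: CDB Mul2=60; issue MUL r3<-Mul2 | r0:12,r1:Mul1,r2:9,r3:Mul2,r4:4,r5:2
c10: - | r0:12,r1:Mul1,r2:9,r3:Mul2,r4:4,r5:2
c11: - | r0:12,r1:Mul1,r2:9,r3:Mul2,r4:4,r5:2
c12: CDB Mul1=108 | r0:12,r1:108,r2:9,r3:Mul2,r4:4,r5:2
c13: CDB Mul2=24 | r0:12,r1:108,r2:9,r3:24,r4:4,r5:2

STATUS = VALUE 108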